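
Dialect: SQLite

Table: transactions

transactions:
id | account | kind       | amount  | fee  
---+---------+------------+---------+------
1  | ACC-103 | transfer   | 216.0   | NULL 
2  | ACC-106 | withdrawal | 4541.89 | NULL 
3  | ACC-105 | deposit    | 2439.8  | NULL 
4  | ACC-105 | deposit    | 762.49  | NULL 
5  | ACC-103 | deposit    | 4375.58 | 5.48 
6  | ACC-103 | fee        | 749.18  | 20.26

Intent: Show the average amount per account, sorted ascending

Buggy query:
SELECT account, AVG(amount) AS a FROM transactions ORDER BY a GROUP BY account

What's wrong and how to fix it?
Bug: ORDER BY appears before GROUP BY; SQL clause order requires GROUP BY first

Fix: Reorder: SELECT … FROM … GROUP BY … ORDER BY …

Corrected query:
SELECT account, AVG(amount) AS a FROM transactions GROUP BY account ORDER BY a

Result:
account | a          
--------+------------
ACC-105 | 1601.145   
ACC-103 | 1780.253333
ACC-106 | 4541.89    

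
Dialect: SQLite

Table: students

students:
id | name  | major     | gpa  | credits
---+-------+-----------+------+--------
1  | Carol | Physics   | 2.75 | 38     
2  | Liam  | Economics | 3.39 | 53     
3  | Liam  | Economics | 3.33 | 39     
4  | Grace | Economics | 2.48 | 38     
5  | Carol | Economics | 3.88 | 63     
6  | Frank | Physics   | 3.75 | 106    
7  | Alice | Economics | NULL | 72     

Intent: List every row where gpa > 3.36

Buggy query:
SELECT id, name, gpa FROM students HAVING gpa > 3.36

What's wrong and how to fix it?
Bug: This is a non-aggregate query (no GROUP BY, no aggregates), so in SQLite the HAVING clause is invalid here; a row-level condition belongs in WHERE

Fix: Replace HAVING with WHERE since the condition applies to individual rows

Corrected query:
SELECT id, name, gpa FROM students WHERE gpa > 3.36

Result:
id | name  | gpa 
---+-------+-----
2  | Liam  | 3.39
5  | Carol | 3.88
6  | Frank | 3.75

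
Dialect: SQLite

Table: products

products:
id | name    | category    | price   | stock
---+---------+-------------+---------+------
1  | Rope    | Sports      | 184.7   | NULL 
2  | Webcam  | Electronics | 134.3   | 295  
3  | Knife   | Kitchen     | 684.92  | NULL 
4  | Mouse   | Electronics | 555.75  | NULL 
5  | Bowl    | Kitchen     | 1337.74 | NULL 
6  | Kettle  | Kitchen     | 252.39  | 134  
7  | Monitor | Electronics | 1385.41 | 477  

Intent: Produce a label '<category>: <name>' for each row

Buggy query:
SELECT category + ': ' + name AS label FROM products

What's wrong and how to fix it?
Bug: '+' is numeric addition; on text columns SQLite converts them to 0 instead of concatenating

Fix: Use the || operator for string concatenation

Corrected query:
SELECT category || ': ' || name AS label FROM products

Result:
label               
--------------------
Sports: Rope        
Electronics: Webcam 
Kitchen: Knife      
Electronics: Mouse  
Kitchen: Bowl       
Kitchen: Kettle     
Electronics: Monitor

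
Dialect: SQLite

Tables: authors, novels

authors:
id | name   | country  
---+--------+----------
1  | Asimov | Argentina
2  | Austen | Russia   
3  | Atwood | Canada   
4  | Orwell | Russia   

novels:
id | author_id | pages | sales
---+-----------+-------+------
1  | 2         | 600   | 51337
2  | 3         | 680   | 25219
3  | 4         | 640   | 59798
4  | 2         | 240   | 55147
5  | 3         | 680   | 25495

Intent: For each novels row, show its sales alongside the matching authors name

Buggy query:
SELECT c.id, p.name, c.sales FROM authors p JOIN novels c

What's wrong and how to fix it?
Bug: Missing join condition: each novels row is matched to all authors rows instead of just its own

Fix: Add ON c.author_id = p.id to the JOIN

Corrected query:
SELECT c.id, p.name, c.sales FROM authors p JOIN novels c ON c.author_id = p.id

Result:
id | name   | sales
---+--------+------
1  | Austen | 51337
2  | Atwood | 25219
3  | Orwell | 59798
4  | Austen | 55147
5  | Atwood | 25495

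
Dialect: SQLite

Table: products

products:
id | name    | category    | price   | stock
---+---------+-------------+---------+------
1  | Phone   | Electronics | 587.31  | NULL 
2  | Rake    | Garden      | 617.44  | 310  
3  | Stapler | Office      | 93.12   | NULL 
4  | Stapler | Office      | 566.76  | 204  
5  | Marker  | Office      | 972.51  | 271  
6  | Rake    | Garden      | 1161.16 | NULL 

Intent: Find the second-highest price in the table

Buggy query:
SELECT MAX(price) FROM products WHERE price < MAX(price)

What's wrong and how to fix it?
Bug: MAX(price) on the right of the comparison is an aggregate-in-WHERE error

Fix: Compute the overall MAX in a subquery, then take MAX of rows below it

Corrected query:
SELECT MAX(price) FROM products WHERE price < (SELECT MAX(price) FROM products)

Result:
MAX(price)
----------
972.51    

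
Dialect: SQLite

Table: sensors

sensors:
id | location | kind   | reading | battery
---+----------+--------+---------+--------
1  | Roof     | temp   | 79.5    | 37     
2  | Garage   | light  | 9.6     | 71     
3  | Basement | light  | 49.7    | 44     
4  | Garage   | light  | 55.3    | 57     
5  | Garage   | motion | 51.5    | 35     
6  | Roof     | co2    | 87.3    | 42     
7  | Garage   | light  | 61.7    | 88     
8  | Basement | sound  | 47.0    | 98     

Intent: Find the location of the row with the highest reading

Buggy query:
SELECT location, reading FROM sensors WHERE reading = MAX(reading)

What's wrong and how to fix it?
Bug: WHERE is evaluated per row; an aggregate over the whole table isn't defined there

Fix: Wrap MAX in a scalar subquery so WHERE compares against a single value

Corrected query:
SELECT location, reading FROM sensors WHERE reading = (SELECT MAX(reading) FROM sensors)

Result:
location | reading
---------+--------
Roof     | 87.3   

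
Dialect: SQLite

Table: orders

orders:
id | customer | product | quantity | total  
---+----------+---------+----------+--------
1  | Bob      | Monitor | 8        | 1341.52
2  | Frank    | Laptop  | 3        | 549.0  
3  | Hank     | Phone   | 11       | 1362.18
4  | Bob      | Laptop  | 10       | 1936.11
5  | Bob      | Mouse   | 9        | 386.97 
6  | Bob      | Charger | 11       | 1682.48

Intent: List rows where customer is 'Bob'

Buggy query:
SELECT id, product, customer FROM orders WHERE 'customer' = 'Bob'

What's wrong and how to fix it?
Bug: 'customer' in single quotes is a string literal, not the column; the comparison is literal-vs-literal and never true

Fix: Reference the column as customer without single quotes

Corrected query:
SELECT id, product, customer FROM orders WHERE customer = 'Bob'

Result:
id | product | customer
---+---------+---------
1  | Monitor | Bob     
4  | Laptop  | Bob     
5  | Mouse   | Bob     
6  | Charger | Bob     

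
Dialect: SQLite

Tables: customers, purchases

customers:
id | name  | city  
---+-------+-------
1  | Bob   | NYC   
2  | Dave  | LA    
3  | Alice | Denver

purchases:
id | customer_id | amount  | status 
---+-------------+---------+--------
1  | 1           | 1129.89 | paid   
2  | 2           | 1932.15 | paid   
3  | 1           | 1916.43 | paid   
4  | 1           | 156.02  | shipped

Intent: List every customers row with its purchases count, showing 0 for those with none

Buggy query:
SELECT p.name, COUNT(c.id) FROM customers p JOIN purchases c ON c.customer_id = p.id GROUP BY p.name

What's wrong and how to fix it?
Bug: An inner join excludes parents with zero children

Fix: Switch to LEFT JOIN to retain unmatched parent rows

Corrected query:
SELECT p.name, COUNT(c.id) FROM customers p LEFT JOIN purchases c ON c.customer_id = p.id GROUP BY p.name

Result:
name  | COUNT(c.id)
------+------------
Alice | 0          
Bob   | 3          
Dave  | 1          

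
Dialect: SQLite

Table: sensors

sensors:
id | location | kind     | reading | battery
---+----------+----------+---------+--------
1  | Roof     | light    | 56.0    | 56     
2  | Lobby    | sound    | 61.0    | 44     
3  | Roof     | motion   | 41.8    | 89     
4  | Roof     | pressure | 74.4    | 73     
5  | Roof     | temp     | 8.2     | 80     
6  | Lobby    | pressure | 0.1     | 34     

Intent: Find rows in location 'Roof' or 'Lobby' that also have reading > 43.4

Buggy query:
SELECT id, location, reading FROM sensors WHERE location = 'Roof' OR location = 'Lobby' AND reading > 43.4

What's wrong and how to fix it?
Bug: Without parentheses, AND is evaluated before OR, so the reading filter only applies to the 'Lobby' branch

Fix: Group the OR with parentheses (or use IN), then AND the threshold

Corrected query:
SELECT id, location, reading FROM sensors WHERE (location = 'Roof' OR location = 'Lobby') AND reading > 43.4

Result:
id | location | reading
---+----------+--------
1  | Roof     | 56     
2  | Lobby    | 61     
4  | Roof     | 74.4   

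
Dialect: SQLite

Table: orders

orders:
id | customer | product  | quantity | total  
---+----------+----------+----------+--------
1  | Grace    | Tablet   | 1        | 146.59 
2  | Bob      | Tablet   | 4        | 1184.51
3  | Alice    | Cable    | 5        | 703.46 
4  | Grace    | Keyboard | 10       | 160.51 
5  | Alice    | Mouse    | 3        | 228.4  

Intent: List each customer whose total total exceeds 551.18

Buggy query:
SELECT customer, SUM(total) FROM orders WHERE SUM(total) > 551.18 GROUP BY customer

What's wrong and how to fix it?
Bug: Aggregate functions cannot appear in a WHERE clause

Fix: Move the aggregate condition to a HAVING clause

Corrected query:
SELECT customer, SUM(total) FROM orders GROUP BY customer HAVING SUM(total) > 551.18

Result:
customer | SUM(total)
---------+-----------
Alice    | 931.86    
Bob      | 1184.51   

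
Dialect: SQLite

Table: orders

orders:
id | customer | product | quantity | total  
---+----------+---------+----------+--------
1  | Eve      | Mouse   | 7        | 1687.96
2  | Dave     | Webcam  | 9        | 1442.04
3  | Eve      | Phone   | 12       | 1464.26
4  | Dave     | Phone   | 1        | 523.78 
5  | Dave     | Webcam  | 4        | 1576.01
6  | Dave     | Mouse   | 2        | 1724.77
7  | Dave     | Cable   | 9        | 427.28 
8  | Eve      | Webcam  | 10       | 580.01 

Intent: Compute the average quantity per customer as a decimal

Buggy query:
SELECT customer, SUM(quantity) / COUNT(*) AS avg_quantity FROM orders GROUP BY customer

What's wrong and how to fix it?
Bug: Both operands are integers, so '/' performs integer division and truncates

Fix: Multiply by 1.0 (or CAST to REAL) to force floating-point division

Corrected query:
SELECT customer, SUM(quantity) * 1.0 / COUNT(*) AS avg_quantity FROM orders GROUP BY customer

Result:
customer | avg_quantity
---------+-------------
Dave     | 5           
Eve      | 9.666667    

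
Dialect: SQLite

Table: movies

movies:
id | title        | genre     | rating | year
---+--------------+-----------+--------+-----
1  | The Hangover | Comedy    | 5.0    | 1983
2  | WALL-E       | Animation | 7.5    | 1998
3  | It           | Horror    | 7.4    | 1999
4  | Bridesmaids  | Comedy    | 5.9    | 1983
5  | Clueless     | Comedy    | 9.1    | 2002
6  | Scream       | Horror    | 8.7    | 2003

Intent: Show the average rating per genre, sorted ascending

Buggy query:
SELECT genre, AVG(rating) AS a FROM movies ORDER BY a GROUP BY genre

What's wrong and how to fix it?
Bug: ORDER BY appears before GROUP BY; SQL clause order requires GROUP BY first

Fix: Reorder: SELECT … FROM … GROUP BY … ORDER BY …

Corrected query:
SELECT genre, AVG(rating) AS a FROM movies GROUP BY genre ORDER BY a

Result:
genre     | a       
----------+---------
Comedy    | 6.666667
Animation | 7.5     
Horror    | 8.05    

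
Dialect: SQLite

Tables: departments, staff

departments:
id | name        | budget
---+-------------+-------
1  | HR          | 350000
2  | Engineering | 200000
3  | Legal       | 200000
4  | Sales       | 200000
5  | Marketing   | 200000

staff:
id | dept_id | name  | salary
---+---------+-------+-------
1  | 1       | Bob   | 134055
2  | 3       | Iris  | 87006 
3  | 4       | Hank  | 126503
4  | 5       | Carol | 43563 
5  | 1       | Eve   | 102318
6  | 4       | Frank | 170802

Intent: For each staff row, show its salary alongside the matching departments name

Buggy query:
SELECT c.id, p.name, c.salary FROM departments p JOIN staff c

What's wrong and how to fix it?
Bug: JOIN with no ON clause produces a cartesian product; every staff row pairs with every departments row

Fix: Specify the join condition linking the foreign key to the parent id

Corrected query:
SELECT c.id, p.name, c.salary FROM departments p JOIN staff c ON c.dept_id = p.id

Result:
id | name      | salary
---+-----------+-------
1  | HR        | 134055
2  | Legal     | 87006 
3  | Sales     | 126503
4  | Marketing | 43563 
5  | HR        | 102318
6  | Sales     | 170802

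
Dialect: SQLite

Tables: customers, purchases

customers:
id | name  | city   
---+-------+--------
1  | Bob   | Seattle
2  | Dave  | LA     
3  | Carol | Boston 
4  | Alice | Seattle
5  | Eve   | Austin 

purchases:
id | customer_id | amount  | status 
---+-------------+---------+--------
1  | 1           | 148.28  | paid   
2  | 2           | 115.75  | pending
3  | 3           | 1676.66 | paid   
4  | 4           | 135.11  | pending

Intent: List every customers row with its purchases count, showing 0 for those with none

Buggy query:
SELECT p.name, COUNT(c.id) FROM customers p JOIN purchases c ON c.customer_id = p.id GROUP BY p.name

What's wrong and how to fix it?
Bug: INNER JOIN drops customers rows that have no matching purchases rows

Fix: Switch to LEFT JOIN to retain unmatched parent rows

Corrected query:
SELECT p.name, COUNT(c.id) FROM customers p LEFT JOIN purchases c ON c.customer_id = p.id GROUP BY p.name

Result:
name  | COUNT(c.id)
------+------------
Alice | 1          
Bob   | 1          
Carol | 1          
Dave  | 1          
Eve   | 0          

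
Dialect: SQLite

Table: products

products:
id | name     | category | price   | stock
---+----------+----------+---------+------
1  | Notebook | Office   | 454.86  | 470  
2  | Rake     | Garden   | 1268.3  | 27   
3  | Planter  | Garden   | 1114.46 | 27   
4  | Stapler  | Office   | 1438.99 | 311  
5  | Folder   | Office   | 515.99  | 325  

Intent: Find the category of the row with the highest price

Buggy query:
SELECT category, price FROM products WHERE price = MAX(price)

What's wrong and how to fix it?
Bug: WHERE is evaluated per row; an aggregate over the whole table isn't defined there

Fix: Use a subquery: WHERE price = (SELECT MAX(price) FROM products)

Corrected query:
SELECT category, price FROM products WHERE price = (SELECT MAX(price) FROM products)

Result:
category | price  
---------+--------
Office   | 1438.99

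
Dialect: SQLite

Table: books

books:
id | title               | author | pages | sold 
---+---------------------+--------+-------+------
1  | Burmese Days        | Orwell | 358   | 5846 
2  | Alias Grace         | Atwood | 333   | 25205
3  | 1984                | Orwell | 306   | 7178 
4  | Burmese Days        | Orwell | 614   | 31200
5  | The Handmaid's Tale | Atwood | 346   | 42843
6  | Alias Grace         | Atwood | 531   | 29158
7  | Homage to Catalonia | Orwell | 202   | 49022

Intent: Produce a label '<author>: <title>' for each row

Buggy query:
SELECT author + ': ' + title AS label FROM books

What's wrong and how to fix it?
Bug: SQLite uses || for string concatenation; + coerces text to numbers (yielding 0)

Fix: Replace + with || to concatenate text

Corrected query:
SELECT author || ': ' || title AS label FROM books

Result:
label                      
---------------------------
Orwell: Burmese Days       
Atwood: Alias Grace        
Orwell: 1984               
Orwell: Burmese Days       
Atwood: The Handmaid's Tale
Atwood: Alias Grace        
Orwell: Homage to Catalonia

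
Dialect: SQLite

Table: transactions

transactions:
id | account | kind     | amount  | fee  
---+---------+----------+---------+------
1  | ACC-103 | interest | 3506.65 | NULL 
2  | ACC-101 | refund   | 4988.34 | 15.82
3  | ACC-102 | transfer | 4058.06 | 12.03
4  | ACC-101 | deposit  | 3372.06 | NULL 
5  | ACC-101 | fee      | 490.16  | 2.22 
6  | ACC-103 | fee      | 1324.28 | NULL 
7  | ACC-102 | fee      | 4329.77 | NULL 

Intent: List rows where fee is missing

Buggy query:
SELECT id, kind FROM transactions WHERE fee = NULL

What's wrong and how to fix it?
Bug: '= NULL' is always unknown in SQL three-valued logic, so no rows match

Fix: Use IS NULL to test for NULL

Corrected query:
SELECT id, kind FROM transactions WHERE fee IS NULL

Result:
id | kind    
---+---------
1  | interest
4  | deposit 
6  | fee     
7  | fee     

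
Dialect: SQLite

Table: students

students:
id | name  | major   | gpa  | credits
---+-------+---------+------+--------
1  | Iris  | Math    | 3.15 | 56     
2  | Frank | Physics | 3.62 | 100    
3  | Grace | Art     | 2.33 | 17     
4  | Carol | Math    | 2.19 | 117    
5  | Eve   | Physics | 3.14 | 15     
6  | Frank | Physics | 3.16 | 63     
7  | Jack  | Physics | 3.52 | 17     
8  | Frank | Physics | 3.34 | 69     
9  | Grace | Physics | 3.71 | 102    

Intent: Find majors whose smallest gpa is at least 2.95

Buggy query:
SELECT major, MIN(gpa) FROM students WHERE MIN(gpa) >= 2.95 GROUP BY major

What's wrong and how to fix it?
Bug: MIN() in WHERE is a misuse of aggregate

Fix: Replace WHERE with HAVING after the GROUP BY

Corrected query:
SELECT major, MIN(gpa) FROM students GROUP BY major HAVING MIN(gpa) >= 2.95

Result:
major   | MIN(gpa)
--------+---------
Physics | 3.14    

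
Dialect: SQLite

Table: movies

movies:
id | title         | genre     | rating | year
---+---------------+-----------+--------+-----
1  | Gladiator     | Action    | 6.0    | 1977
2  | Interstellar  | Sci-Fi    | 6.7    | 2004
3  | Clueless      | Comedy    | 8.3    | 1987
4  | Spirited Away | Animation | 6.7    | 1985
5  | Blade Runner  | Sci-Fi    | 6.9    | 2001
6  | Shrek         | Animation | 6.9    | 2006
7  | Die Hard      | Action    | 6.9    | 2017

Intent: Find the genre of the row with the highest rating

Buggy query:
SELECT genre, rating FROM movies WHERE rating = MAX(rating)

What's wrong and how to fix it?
Bug: WHERE is evaluated per row; an aggregate over the whole table isn't defined there

Fix: Wrap MAX in a scalar subquery so WHERE compares against a single value

Corrected query:
SELECT genre, rating FROM movies WHERE rating = (SELECT MAX(rating) FROM movies)

Result:
genre  | rating
-------+-------
Comedy | 8.3   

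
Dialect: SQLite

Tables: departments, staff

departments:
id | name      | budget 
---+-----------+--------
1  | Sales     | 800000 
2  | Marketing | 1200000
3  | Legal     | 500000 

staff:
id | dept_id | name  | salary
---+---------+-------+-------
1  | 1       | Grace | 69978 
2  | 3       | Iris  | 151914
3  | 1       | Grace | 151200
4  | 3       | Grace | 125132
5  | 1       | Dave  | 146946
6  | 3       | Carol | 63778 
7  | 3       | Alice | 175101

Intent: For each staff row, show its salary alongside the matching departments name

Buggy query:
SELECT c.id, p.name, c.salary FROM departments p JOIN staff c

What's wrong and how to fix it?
Bug: Missing join condition: each staff row is matched to all departments rows instead of just its own

Fix: Specify the join condition linking the foreign key to the parent id

Corrected query:
SELECT c.id, p.name, c.salary FROM departments p JOIN staff c ON c.dept_id = p.id

Result:
id | name  | salary
---+-------+-------
1  | Sales | 69978 
2  | Legal | 151914
3  | Sales | 151200
4  | Legal | 125132
5  | Sales | 146946
6  | Legal | 63778 
7  | Legal | 175101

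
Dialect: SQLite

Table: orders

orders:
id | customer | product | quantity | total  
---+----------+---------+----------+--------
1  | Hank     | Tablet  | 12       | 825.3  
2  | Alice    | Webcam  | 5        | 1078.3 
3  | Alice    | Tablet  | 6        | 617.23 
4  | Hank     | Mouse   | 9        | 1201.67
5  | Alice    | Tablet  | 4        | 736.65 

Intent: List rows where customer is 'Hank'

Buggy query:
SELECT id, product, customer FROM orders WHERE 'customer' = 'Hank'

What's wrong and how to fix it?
Bug: Single quotes denote string literals in SQL; the column name is being compared as a constant string

Fix: Reference the column as customer without single quotes

Corrected query:
SELECT id, product, customer FROM orders WHERE customer = 'Hank'

Result:
id | product | customer
---+---------+---------
1  | Tablet  | Hank    
4  | Mouse   | Hank    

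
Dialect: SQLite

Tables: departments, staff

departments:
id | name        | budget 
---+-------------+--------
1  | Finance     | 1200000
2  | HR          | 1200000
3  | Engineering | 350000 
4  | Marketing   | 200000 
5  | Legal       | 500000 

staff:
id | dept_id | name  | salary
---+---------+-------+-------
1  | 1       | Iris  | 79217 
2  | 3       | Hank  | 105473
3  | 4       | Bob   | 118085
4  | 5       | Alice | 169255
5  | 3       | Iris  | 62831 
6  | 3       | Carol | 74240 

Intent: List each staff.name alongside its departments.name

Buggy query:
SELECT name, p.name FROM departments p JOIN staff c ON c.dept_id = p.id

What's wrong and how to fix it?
Bug: 'name' exists in both joined tables, so the database can't tell which one is meant

Fix: Qualify the column with its table alias (c.name)

Corrected query:
SELECT c.name, p.name FROM departments p JOIN staff c ON c.dept_id = p.id

Result:
name  | name       
------+------------
Iris  | Finance    
Hank  | Engineering
Bob   | Marketing  
Alice | Legal      
Iris  | Engineering
Carol | Engineering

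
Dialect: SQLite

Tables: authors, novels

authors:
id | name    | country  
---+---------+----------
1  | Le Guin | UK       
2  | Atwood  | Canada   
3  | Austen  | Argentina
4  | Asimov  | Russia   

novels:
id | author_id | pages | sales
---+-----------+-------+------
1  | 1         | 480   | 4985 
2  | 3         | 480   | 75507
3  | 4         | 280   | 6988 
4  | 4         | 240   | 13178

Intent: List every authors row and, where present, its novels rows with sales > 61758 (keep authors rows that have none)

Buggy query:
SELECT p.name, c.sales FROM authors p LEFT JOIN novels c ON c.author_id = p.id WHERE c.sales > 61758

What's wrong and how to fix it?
Bug: A WHERE condition on the right-hand table after LEFT JOIN drops unmatched parents

Fix: Put 'c.sales > 61758' in the JOIN's ON clause instead of WHERE

Corrected query:
SELECT p.name, c.sales FROM authors p LEFT JOIN novels c ON c.author_id = p.id AND c.sales > 61758

Result:
name    | sales
--------+------
Le Guin | NULL 
Atwood  | NULL 
Austen  | 75507
Asimov  | NULL 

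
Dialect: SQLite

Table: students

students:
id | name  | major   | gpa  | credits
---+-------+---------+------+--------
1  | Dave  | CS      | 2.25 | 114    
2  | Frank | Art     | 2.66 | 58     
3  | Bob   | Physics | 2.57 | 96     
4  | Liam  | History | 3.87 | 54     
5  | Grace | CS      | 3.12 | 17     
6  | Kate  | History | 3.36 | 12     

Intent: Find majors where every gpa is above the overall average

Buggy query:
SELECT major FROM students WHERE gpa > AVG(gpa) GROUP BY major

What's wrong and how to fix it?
Bug: WHERE evaluates per row before aggregation, so AVG() is unavailable

Fix: Use a subquery for AVG and a HAVING MIN(...) filter so the condition holds for every row in the group

Corrected query:
SELECT major FROM students GROUP BY major HAVING MIN(gpa) > (SELECT AVG(gpa) FROM students)

Result:
major  
-------
History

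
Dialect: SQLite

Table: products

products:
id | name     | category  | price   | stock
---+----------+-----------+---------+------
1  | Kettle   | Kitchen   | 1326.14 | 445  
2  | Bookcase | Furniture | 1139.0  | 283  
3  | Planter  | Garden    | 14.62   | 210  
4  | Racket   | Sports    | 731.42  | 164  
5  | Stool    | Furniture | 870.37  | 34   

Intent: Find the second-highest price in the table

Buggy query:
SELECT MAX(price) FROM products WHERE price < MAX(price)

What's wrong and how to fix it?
Bug: MAX(price) on the right of the comparison is an aggregate-in-WHERE error

Fix: Compute the overall MAX in a subquery, then take MAX of rows below it

Corrected query:
SELECT MAX(price) FROM products WHERE price < (SELECT MAX(price) FROM products)

Result:
MAX(price)
----------
1139      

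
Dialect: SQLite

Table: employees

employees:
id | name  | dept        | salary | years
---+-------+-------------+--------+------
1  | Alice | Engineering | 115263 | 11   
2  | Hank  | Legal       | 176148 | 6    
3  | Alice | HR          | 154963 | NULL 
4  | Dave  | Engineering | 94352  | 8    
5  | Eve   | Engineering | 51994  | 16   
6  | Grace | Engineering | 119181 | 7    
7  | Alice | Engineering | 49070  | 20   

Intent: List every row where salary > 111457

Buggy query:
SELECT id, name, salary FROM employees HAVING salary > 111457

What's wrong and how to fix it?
Bug: This is a non-aggregate query (no GROUP BY, no aggregates), so in SQLite the HAVING clause is invalid here; a row-level condition belongs in WHERE

Fix: Replace HAVING with WHERE since the condition applies to individual rows

Corrected query:
SELECT id, name, salary FROM employees WHERE salary > 111457

Result:
id | name  | salary
---+-------+-------
1  | Alice | 115263
2  | Hank  | 176148
3  | Alice | 154963
6  | Grace | 119181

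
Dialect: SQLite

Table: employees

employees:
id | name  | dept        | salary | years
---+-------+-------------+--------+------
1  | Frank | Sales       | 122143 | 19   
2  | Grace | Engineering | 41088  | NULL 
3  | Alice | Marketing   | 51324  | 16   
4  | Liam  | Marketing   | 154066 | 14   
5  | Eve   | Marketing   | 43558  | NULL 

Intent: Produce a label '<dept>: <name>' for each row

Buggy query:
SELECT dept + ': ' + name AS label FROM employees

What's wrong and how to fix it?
Bug: '+' is numeric addition; on text columns SQLite converts them to 0 instead of concatenating

Fix: Replace + with || to concatenate text

Corrected query:
SELECT dept || ': ' || name AS label FROM employees

Result:
label             
------------------
Sales: Frank      
Engineering: Grace
Marketing: Alice  
Marketing: Liam   
Marketing: Eve    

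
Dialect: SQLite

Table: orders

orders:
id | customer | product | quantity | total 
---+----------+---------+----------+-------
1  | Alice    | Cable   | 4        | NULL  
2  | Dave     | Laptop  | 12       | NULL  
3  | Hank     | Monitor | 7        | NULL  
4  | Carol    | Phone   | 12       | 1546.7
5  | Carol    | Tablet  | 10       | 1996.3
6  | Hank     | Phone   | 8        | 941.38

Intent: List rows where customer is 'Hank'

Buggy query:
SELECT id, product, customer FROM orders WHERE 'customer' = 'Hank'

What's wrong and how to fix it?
Bug: Single quotes denote string literals in SQL; the column name is being compared as a constant string

Fix: Remove the quotes around the column name (or use double quotes for an identifier)

Corrected query:
SELECT id, product, customer FROM orders WHERE customer = 'Hank'

Result:
id | product | customer
---+---------+---------
3  | Monitor | Hank    
6  | Phone   | Hank    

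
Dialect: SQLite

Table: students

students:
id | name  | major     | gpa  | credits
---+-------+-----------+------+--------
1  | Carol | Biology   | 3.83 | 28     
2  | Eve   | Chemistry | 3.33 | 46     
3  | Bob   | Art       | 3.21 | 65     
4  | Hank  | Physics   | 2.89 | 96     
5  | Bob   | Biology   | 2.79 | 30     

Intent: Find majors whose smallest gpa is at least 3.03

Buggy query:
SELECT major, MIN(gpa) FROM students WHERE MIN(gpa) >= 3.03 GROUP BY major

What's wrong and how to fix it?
Bug: Aggregates like MIN are computed per group after WHERE runs

Fix: Use HAVING for the per-group MIN condition

Corrected query:
SELECT major, MIN(gpa) FROM students GROUP BY major HAVING MIN(gpa) >= 3.03

Result:
major     | MIN(gpa)
----------+---------
Art       | 3.21    
Chemistry | 3.33    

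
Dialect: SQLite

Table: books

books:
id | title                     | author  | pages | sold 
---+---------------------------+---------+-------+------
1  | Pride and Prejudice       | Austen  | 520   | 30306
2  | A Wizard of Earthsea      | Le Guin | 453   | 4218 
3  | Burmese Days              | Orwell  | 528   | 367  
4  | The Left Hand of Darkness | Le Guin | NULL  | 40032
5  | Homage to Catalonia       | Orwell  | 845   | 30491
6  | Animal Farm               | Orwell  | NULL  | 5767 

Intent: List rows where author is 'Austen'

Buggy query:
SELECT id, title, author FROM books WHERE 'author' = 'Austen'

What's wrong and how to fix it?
Bug: 'author' in single quotes is a string literal, not the column; the comparison is literal-vs-literal and never true

Fix: Reference the column as author without single quotes

Corrected query:
SELECT id, title, author FROM books WHERE author = 'Austen'

Result:
id | title               | author
---+---------------------+-------
1  | Pride and Prejudice | Austen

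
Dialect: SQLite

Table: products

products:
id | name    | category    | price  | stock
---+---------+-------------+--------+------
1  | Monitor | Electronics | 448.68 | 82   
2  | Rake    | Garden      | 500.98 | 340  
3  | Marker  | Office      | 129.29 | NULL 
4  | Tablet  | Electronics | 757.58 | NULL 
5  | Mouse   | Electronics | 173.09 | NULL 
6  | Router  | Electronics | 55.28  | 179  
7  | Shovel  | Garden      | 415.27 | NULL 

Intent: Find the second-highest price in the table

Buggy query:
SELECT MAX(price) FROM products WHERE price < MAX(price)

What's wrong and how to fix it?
Bug: MAX(price) on the right of the comparison is an aggregate-in-WHERE error

Fix: Compute the overall MAX in a subquery, then take MAX of rows below it

Corrected query:
SELECT MAX(price) FROM products WHERE price < (SELECT MAX(price) FROM products)

Result:
MAX(price)
----------
500.98    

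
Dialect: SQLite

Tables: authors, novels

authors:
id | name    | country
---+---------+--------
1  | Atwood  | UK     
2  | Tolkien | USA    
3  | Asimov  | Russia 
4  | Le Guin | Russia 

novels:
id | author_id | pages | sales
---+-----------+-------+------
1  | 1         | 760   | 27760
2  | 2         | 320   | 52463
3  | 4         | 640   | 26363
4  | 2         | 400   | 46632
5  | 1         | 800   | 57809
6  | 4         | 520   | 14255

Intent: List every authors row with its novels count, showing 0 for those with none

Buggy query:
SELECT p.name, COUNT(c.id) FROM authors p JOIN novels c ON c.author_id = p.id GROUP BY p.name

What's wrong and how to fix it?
Bug: INNER JOIN drops authors rows that have no matching novels rows

Fix: Switch to LEFT JOIN to retain unmatched parent rows

Corrected query:
SELECT p.name, COUNT(c.id) FROM authors p LEFT JOIN novels c ON c.author_id = p.id GROUP BY p.name

Result:
name    | COUNT(c.id)
--------+------------
Asimov  | 0          
Atwood  | 2          
Le Guin | 2          
Tolkien | 2          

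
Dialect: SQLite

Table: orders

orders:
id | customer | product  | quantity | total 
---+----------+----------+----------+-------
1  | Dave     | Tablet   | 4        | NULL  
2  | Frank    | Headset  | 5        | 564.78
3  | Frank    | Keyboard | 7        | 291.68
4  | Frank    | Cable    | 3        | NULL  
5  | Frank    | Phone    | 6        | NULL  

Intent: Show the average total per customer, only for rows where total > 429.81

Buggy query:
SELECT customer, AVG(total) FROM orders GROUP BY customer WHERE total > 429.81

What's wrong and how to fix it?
Bug: WHERE cannot follow GROUP BY

Fix: Place WHERE between FROM and GROUP BY

Corrected query:
SELECT customer, AVG(total) FROM orders WHERE total > 429.81 GROUP BY customer

Result:
customer | AVG(total)
---------+-----------
Frank    | 564.78    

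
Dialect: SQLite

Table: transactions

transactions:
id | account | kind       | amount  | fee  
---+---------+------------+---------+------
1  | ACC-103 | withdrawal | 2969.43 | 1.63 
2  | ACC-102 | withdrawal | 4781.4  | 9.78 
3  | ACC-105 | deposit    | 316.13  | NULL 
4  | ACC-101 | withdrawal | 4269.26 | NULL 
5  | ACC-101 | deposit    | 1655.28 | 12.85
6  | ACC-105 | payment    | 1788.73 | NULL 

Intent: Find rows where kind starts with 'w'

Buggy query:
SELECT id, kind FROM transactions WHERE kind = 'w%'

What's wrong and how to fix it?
Bug: '=' compares the literal string including the % character; pattern matching needs LIKE

Fix: Use LIKE for wildcard pattern matching

Corrected query:
SELECT id, kind FROM transactions WHERE kind LIKE 'w%'

Result:
id | kind      
---+-----------
1  | withdrawal
2  | withdrawal
4  | withdrawal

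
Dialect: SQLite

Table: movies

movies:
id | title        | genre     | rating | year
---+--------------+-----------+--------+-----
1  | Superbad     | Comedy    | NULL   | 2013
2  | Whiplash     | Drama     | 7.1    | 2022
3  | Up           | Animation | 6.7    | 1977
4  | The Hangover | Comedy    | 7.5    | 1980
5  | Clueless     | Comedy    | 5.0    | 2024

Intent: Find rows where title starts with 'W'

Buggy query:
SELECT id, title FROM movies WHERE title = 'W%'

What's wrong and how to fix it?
Bug: Wildcards only work with LIKE; '=' treats '%' as a literal character

Fix: Replace '=' with LIKE so 'W%' is treated as a pattern

Corrected query:
SELECT id, title FROM movies WHERE title LIKE 'W%'

Result:
id | title   
---+---------
2  | Whiplash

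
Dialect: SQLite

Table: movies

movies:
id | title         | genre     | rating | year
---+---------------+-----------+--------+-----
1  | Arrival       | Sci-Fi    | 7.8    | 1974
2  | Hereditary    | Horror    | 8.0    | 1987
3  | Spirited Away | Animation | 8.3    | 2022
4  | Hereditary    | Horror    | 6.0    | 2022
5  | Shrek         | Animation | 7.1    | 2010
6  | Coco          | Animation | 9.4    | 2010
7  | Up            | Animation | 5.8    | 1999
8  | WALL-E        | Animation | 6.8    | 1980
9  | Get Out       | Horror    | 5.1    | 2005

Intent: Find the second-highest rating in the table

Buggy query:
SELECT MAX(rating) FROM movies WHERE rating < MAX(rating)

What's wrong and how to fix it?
Bug: The inner MAX is an aggregate inside WHERE, which is not allowed

Fix: Compute the overall MAX in a subquery, then take MAX of rows below it

Corrected query:
SELECT MAX(rating) FROM movies WHERE rating < (SELECT MAX(rating) FROM movies)

Result:
MAX(rating)
-----------
8.3        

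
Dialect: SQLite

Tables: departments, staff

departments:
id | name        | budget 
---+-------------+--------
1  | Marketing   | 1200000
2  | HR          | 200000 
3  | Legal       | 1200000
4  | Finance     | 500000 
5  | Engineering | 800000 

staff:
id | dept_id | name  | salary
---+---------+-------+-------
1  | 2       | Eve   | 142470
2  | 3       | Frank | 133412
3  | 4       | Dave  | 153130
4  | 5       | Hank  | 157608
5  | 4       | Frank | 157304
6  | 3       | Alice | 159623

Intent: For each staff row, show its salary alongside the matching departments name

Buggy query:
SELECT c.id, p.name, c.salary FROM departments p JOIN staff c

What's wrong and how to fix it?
Bug: Missing join condition: each staff row is matched to all departments rows instead of just its own

Fix: Add ON c.dept_id = p.id to the JOIN

Corrected query:
SELECT c.id, p.name, c.salary FROM departments p JOIN staff c ON c.dept_id = p.id

Result:
id | name        | salary
---+-------------+-------
1  | HR          | 142470
2  | Legal       | 133412
3  | Finance     | 153130
4  | Engineering | 157608
5  | Finance     | 157304
6  | Legal       | 159623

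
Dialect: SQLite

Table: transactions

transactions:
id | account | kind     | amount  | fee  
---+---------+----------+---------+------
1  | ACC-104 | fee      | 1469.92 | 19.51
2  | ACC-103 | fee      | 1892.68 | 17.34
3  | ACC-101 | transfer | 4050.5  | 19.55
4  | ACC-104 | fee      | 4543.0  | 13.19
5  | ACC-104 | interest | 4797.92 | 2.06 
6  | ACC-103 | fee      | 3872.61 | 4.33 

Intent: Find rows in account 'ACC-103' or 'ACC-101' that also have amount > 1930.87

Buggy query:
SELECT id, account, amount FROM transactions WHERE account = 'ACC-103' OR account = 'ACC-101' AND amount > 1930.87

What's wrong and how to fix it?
Bug: Without parentheses, AND is evaluated before OR, so the amount filter only applies to the 'ACC-101' branch

Fix: Group the OR with parentheses (or use IN), then AND the threshold

Corrected query:
SELECT id, account, amount FROM transactions WHERE (account = 'ACC-103' OR account = 'ACC-101') AND amount > 1930.87

Result:
id | account | amount 
---+---------+--------
3  | ACC-101 | 4050.5 
6  | ACC-103 | 3872.61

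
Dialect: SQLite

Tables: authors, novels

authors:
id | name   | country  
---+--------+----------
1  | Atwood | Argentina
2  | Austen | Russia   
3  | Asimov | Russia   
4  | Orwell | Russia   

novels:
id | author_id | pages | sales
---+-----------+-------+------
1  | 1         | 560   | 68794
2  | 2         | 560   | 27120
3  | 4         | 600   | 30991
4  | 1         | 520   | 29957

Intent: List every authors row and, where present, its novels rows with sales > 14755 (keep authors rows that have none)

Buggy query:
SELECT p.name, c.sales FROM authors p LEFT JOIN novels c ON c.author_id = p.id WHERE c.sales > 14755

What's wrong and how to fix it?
Bug: Filtering c.sales in WHERE discards the NULL rows produced by LEFT JOIN, turning it into an inner join

Fix: Move the right-table condition into the ON clause so unmatched parents are kept

Corrected query:
SELECT p.name, c.sales FROM authors p LEFT JOIN novels c ON c.author_id = p.id AND c.sales > 14755

Result:
name   | sales
-------+------
Atwood | 29957
Atwood | 68794
Austen | 27120
Asimov | NULL 
Orwell | 30991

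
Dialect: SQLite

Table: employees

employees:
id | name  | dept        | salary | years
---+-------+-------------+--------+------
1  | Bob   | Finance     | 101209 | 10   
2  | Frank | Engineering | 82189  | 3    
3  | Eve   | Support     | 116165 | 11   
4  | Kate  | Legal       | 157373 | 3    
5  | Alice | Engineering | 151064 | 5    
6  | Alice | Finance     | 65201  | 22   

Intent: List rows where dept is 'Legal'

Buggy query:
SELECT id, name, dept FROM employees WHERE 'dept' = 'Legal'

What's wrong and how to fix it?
Bug: Single quotes denote string literals in SQL; the column name is being compared as a constant string

Fix: Remove the quotes around the column name (or use double quotes for an identifier)

Corrected query:
SELECT id, name, dept FROM employees WHERE dept = 'Legal'

Result:
id | name | dept 
---+------+------
4  | Kate | Legal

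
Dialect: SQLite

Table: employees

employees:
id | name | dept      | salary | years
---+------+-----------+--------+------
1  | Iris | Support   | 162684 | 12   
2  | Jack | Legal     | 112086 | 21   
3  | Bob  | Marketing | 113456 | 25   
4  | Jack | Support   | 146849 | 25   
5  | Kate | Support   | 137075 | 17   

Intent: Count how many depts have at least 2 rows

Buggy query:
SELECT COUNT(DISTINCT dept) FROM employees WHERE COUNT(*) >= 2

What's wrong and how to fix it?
Bug: WHERE filters individual rows, not groups, so a group-level COUNT is invalid there

Fix: Group first with HAVING COUNT(*) >= 2, then COUNT the resulting groups

Corrected query:
SELECT COUNT(*) FROM (SELECT dept FROM employees GROUP BY dept HAVING COUNT(*) >= 2)

Result:
COUNT(*)
--------
1       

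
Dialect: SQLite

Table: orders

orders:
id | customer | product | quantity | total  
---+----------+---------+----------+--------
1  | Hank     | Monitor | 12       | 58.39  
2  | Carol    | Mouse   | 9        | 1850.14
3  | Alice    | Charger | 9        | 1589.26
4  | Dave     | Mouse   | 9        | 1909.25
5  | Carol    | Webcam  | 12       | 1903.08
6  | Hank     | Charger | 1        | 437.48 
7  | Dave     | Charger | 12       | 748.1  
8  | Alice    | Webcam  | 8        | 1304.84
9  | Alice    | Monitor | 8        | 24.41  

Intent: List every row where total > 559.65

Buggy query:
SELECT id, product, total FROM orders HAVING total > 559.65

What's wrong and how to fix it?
Bug: HAVING filters the output of aggregation, but this query has no GROUP BY and no aggregate functions, so SQLite rejects it (HAVING clause on a non-aggregate query); the condition here is per row

Fix: Use WHERE for row-level filtering

Corrected query:
SELECT id, product, total FROM orders WHERE total > 559.65

Result:
id | product | total  
---+---------+--------
2  | Mouse   | 1850.14
3  | Charger | 1589.26
4  | Mouse   | 1909.25
5  | Webcam  | 1903.08
7  | Charger | 748.1  
8  | Webcam  | 1304.84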